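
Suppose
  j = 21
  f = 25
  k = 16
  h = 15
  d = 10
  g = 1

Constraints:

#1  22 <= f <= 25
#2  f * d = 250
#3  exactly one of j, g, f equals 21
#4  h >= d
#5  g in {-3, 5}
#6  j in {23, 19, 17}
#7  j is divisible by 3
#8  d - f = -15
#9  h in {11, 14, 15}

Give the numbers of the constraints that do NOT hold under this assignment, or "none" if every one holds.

Violated: 5, 6.

#1 f = 25 lies in [22, 25] — satisfied.
#2 f * d = 25 * 10 = 250 — satisfied.
#3 j=21, g=1, f=25; 1 of them equals 21 — satisfied.
#4 h = 15, d = 10; 15 ≥ 10 — satisfied.
#5 g = 1 is not in {-3, 5} — violated.
#6 j = 21 is not in {23, 19, 17} — violated.
#7 21 / 3 = 7, so 3 divides 21 — satisfied.
#8 d - f = 10 - 25 = -15 — satisfied.
#9 h = 15 is in {11, 14, 15} — satisfied.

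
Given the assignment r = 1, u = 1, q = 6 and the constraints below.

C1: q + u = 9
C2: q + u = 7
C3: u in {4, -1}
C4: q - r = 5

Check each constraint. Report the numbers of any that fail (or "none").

C1: q + u = 6 + 1 = 7, not 9  FAIL
C2: q + u = 6 + 1 = 7  OK
C3: u = 1 is not in {4, -1}  FAIL
C4: q - r = 6 - 1 = 5  OK

The assignment fails constraints 1, 3.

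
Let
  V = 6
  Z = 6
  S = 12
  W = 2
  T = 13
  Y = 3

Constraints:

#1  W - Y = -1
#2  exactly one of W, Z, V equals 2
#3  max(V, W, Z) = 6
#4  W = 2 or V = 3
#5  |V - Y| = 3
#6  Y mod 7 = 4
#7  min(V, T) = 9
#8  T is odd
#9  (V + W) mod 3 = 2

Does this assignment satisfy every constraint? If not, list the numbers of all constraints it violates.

#1 W - Y = 2 - 3 = -1  true
#2 W=2, Z=6, V=6; 1 of them equals 2  true
#3 max(6, 2, 6) = 6  true
#4 W = 2 = 2 (first disjunct)  true
#5 |6 - 3| = 3  true
#6 3 mod 7 = 3, not 4  false
#7 min(6, 13) = 6, not 9  false
#8 T = 13 is odd  true
#9 V + W = 8; 8 mod 3 = 2  true

No — constraints 6, 7 are not satisfied.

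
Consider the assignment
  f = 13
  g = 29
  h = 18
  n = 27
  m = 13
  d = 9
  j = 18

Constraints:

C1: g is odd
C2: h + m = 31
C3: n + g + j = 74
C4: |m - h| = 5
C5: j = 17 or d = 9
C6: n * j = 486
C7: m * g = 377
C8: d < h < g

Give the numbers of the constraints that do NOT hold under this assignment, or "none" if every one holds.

No violations.

C1: g = 29 is odd — holds.
C2: h + m = 18 + 13 = 31 — holds.
C3: n + g + j = 27 + 29 + 18 = 74 — holds.
C4: |13 - 18| = 5 — holds.
C5: j = 18 ≠ 17, but d = 9 = 9 (second disjunct) — holds.
C6: n * j = 27 * 18 = 486 — holds.
C7: m * g = 13 * 29 = 377 — holds.
C8: values 9 < 18 < 29 — holds.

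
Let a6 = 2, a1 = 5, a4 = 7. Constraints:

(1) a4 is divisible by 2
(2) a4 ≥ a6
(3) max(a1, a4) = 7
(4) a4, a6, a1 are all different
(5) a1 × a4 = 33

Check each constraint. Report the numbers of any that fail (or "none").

(1) 7 = 2×3 + 1, so 2 does not divide 7  fails
(2) a4 = 7, a6 = 2; 7 ≥ 2  holds
(3) max(5, 7) = 7  holds
(4) values 7, 2, 5 are pairwise distinct  holds
(5) a1 × a4 = 5 × 7 = 35, not 33  fails

No — constraints 1 and 5 are not satisfied.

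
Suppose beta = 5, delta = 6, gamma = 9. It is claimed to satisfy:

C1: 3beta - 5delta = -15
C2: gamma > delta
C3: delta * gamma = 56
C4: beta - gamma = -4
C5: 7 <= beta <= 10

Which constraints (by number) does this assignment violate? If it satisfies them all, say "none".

No — constraints 3, 5 are not satisfied.

C1: 3beta - 5delta = 3(5) - 5(6) = -15  holds
C2: gamma = 9, delta = 6; 9 > 6  holds
C3: delta * gamma = 6 * 9 = 54, not 56  fails
C4: beta - gamma = 5 - 9 = -4  holds
C5: beta = 5 is outside [7, 10]  fails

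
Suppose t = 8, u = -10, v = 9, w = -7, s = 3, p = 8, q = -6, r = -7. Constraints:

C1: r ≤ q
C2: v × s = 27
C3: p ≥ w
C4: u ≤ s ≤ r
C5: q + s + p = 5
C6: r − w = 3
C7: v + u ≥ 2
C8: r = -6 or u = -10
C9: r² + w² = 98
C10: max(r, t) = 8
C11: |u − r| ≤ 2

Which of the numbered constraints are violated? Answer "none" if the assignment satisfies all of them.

C1: r = -7, q = -6; -7 ≤ -6  true
C2: v × s = 9 × 3 = 27  true
C3: p = 8, w = -7; 8 ≥ -7  true
C4: values -10, 3, -7; s = 3 is not ≤ r = -7  false
C5: q + s + p = -6 + 3 + 8 = 5  true
C6: r − w = -7 − (-7) = 0, not 3  false
C7: v + u = 9 + (-10) = -1; -1 < 2, bound 2 not met  false
C8: r = -7 ≠ -6, but u = -10 = -10 (second disjunct)  true
C9: r² + w² = (-7)² + (-7)² = 49 + 49 = 98  true
C10: max(-7, 8) = 8  true
C11: |-10 − (-7)| = 3; 3 > 2, exceeds bound 2  false

The assignment fails constraints 4, 6, 7, 11.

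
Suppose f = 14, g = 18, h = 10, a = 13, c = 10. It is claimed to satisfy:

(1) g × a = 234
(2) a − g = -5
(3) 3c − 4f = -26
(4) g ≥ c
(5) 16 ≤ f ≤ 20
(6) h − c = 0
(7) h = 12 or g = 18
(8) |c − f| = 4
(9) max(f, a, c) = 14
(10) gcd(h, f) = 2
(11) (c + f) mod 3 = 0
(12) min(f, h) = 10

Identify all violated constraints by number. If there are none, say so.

(1) g × a = 18 × 13 = 234 — satisfied.
(2) a − g = 13 − 18 = -5 — satisfied.
(3) 3c − 4f = 3(10) − 4(14) = -26 — satisfied.
(4) g = 18, c = 10; 18 ≥ 10 — satisfied.
(5) f = 14 is outside [16, 20] — violated.
(6) h − c = 10 − 10 = 0 — satisfied.
(7) h = 10 ≠ 12, but g = 18 = 18 (second disjunct) — satisfied.
(8) |10 − 14| = 4 — satisfied.
(9) max(14, 13, 10) = 14 — satisfied.
(10) gcd(10, 14) = 2 — satisfied.
(11) c + f = 24; 24 mod 3 = 0 — satisfied.
(12) min(14, 10) = 10 — satisfied.

No — constraint 5 is not satisfied.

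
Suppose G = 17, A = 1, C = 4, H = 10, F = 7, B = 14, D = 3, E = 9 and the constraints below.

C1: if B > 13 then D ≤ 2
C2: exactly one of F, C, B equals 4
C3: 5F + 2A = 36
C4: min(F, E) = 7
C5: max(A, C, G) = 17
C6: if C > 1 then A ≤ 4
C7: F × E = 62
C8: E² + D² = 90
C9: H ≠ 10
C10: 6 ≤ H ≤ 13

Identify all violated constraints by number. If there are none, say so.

C1: B = 14 > 13, so we need D ≤ 2; but D = 3 > 2  false
C2: F=7, C=4, B=14; 1 of them equals 4  true
C3: 5F + 2A = 5(7) + 2(1) = 37, not 36  false
C4: min(7, 9) = 7  true
C5: max(1, 4, 17) = 17  true
C6: C = 4 > 1, so we need A ≤ 4; A = 1 ≤ 4  true
C7: F × E = 7 × 9 = 63, not 62  false
C8: E² + D² = 9² + 3² = 81 + 9 = 90  true
C9: H = 10, but 10 is required to differ  false
C10: H = 10 lies in [6, 13]  true

The assignment fails constraints 1, 3, 7, 9.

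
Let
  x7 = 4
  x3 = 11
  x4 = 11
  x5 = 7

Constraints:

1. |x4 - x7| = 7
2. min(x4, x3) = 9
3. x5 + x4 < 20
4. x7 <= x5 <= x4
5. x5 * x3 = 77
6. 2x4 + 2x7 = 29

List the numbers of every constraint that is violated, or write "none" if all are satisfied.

1. |11 - 4| = 7 — holds.
2. min(11, 11) = 11, not 9 — does not hold.
3. x5 + x4 = 7 + 11 = 18; 18 < 20 — holds.
4. values 4 <= 7 <= 11 — holds.
5. x5 * x3 = 7 * 11 = 77 — holds.
6. 2x4 + 2x7 = 2(11) + 2(4) = 30, not 29 — does not hold.

Violated: 2 and 6.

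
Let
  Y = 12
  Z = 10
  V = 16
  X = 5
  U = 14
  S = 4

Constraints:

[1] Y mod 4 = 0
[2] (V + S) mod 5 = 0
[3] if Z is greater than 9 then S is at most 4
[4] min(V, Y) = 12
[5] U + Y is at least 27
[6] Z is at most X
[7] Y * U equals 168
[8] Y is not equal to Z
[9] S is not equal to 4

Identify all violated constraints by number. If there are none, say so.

Constraints 5, 6, 9 are violated.

[1] 12 mod 4 = 0  OK
[2] V + S = 20; 20 mod 5 = 0  OK
[3] Z = 10 > 9, so we need S ≤ 4; S = 4 ≤ 4  OK
[4] min(16, 12) = 12  OK
[5] U + Y = 14 + 12 = 26; 26 < 27, bound 27 not met  FAIL
[6] Z = 10, X = 5; 10 > 5 (want ≤)  FAIL
[7] Y * U = 12 * 14 = 168  OK
[8] Y = 12, Z = 10; distinct  OK
[9] S = 4, but 4 is required to differ  FAIL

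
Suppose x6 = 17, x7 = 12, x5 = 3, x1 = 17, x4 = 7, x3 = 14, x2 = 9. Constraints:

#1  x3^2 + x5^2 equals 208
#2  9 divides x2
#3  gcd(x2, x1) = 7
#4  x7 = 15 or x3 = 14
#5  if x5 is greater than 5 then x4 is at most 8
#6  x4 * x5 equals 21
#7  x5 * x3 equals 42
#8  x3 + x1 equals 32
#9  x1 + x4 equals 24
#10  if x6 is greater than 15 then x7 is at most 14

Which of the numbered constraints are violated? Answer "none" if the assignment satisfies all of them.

Violated: 1, 3, and 8.

#1 x3^2 + x5^2 = 14^2 + 3^2 = 196 + 9 = 205, not 208 — fails.
#2 9 / 9 = 1, so 9 divides 9 — holds.
#3 gcd(9, 17) = 1, not 7 — fails.
#4 x7 = 12 ≠ 15, but x3 = 14 = 14 (second disjunct) — holds.
#5 x5 = 3, not > 5; antecedent false, conditional vacuously true — holds.
#6 x4 * x5 = 7 * 3 = 21 — holds.
#7 x5 * x3 = 3 * 14 = 42 — holds.
#8 x3 + x1 = 14 + 17 = 31, not 32 — fails.
#9 x1 + x4 = 17 + 7 = 24 — holds.
#10 x6 = 17 > 15, so we need x7 ≤ 14; x7 = 12 ≤ 14 — holds.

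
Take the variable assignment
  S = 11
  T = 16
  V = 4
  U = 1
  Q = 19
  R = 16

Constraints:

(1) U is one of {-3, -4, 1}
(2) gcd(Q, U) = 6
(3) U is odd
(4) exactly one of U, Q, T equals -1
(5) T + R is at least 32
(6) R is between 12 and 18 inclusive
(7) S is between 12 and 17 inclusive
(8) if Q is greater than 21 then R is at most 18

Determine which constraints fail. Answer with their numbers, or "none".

No — constraints 2, 4, 7 are not satisfied.

(1) U = 1 is in {-3, -4, 1}  ✔
(2) gcd(19, 1) = 1, not 6  ✘
(3) U = 1 is odd  ✔
(4) U=1, Q=19, T=16; 0 of them equal -1, not exactly one  ✘
(5) T + R = 16 + 16 = 32; 32 ≥ 32  ✔
(6) R = 16 lies in [12, 18]  ✔
(7) S = 11 is outside [12, 17]  ✘
(8) Q = 19, not > 21; antecedent false, conditional vacuously true  ✔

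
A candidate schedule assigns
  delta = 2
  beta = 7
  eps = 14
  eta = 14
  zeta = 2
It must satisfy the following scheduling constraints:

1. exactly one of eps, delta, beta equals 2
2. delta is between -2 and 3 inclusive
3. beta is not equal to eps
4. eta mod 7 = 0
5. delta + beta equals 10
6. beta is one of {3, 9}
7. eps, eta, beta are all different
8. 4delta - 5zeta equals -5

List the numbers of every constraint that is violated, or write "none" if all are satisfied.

1. eps=14, delta=2, beta=7; 1 of them equals 2 — OK.
2. delta = 2 lies in [-2, 3] — OK.
3. beta = 7, eps = 14; distinct — OK.
4. 14 mod 7 = 0 — OK.
5. delta + beta = 2 + 7 = 9, not 10 — violated.
6. beta = 7 is not in {3, 9} — violated.
7. eps = eta = 14, not all different — violated.
8. 4delta - 5zeta = 4(2) - 5(2) = -2, not -5 — violated.

Constraints 5, 6, 7, 8 do not hold.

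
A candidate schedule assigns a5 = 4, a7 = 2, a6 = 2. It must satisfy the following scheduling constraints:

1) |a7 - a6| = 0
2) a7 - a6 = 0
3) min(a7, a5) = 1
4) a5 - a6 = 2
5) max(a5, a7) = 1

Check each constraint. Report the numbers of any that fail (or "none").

Violated: 3 and 5.

1) |2 - 2| = 0 — holds.
2) a7 - a6 = 2 - 2 = 0 — holds.
3) min(2, 4) = 2, not 1 — does not hold.
4) a5 - a6 = 4 - 2 = 2 — holds.
5) max(4, 2) = 4, not 1 — does not hold.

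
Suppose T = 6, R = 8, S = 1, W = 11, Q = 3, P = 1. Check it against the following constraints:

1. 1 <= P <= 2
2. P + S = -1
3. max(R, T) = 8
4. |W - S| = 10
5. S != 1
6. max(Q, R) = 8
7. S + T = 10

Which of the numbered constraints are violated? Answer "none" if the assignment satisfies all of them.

No — constraints 2, 5, and 7 are not satisfied.

1. P = 1 lies in [1, 2] — OK.
2. P + S = 1 + 1 = 2, not -1 — violated.
3. max(8, 6) = 8 — OK.
4. |11 - 1| = 10 — OK.
5. S = 1, but 1 is required to differ — violated.
6. max(3, 8) = 8 — OK.
7. S + T = 1 + 6 = 7, not 10 — violated.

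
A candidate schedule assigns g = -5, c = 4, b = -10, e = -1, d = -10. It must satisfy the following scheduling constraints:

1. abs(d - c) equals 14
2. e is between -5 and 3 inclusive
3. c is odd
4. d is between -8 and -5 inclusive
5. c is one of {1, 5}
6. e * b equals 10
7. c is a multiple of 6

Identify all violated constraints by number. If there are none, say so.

1. abs(-10 - 4) = 14 — satisfied.
2. e = -1 lies in [-5, 3] — satisfied.
3. c = 4 is even — violated.
4. d = -10 is outside [-8, -5] — violated.
5. c = 4 is not in {1, 5} — violated.
6. e * b = -1 * (-10) = 10 — satisfied.
7. 4 = 6*0 + 4, so 6 does not divide 4 — violated.

No — constraints 3, 4, 5, and 7 are not satisfied.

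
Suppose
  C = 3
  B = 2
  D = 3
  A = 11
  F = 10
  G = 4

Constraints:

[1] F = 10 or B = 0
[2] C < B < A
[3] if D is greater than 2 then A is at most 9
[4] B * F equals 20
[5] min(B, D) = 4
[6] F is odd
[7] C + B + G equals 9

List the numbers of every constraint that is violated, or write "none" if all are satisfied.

[1] F = 10 = 10 (first disjunct) — OK.
[2] values 3, 2, 11; C = 3 is not < B = 2 — violated.
[3] D = 3 > 2, so we need A ≤ 9; but A = 11 > 9 — violated.
[4] B * F = 2 * 10 = 20 — OK.
[5] min(2, 3) = 2, not 4 — violated.
[6] F = 10 is even — violated.
[7] C + B + G = 3 + 2 + 4 = 9 — OK.

Violated: 2, 3, 5, and 6.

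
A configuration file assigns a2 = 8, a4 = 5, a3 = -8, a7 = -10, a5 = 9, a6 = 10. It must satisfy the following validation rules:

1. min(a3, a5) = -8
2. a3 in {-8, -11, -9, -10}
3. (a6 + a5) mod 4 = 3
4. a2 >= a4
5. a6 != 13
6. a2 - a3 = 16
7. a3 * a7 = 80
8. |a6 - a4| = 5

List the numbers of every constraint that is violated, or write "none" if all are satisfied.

1. min(-8, 9) = -8 — OK.
2. a3 = -8 is in {-8, -11, -9, -10} — OK.
3. a6 + a5 = 19; 19 mod 4 = 3 — OK.
4. a2 = 8, a4 = 5; 8 ≥ 5 — OK.
5. a6 = 10, and 10 ≠ 13 — OK.
6. a2 - a3 = 8 - (-8) = 16 — OK.
7. a3 * a7 = -8 * (-10) = 80 — OK.
8. |10 - 5| = 5 — OK.

No violations.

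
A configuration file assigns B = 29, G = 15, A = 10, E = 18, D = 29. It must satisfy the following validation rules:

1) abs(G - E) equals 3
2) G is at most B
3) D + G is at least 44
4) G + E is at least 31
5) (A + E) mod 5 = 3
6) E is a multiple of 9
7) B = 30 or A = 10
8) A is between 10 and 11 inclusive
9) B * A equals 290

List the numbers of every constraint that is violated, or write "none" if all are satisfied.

The assignment satisfies every constraint.

1) abs(15 - 18) = 3  ✔
2) G = 15, B = 29; 15 ≤ 29  ✔
3) D + G = 29 + 15 = 44; 44 ≥ 44  ✔
4) G + E = 15 + 18 = 33; 33 ≥ 31  ✔
5) A + E = 28; 28 mod 5 = 3  ✔
6) 18 / 9 = 2, so 9 divides 18  ✔
7) B = 29 ≠ 30, but A = 10 = 10 (second disjunct)  ✔
8) A = 10 lies in [10, 11]  ✔
9) B * A = 29 * 10 = 290  ✔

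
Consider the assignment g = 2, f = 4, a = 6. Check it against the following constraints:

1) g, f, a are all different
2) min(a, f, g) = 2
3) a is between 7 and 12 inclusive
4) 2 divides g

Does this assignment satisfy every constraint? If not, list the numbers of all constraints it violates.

Constraint 3 does not hold.

1) values 2, 4, 6 are pairwise distinct — holds.
2) min(6, 4, 2) = 2 — holds.
3) a = 6 is outside [7, 12] — does not hold.
4) 2 / 2 = 1, so 2 divides 2 — holds.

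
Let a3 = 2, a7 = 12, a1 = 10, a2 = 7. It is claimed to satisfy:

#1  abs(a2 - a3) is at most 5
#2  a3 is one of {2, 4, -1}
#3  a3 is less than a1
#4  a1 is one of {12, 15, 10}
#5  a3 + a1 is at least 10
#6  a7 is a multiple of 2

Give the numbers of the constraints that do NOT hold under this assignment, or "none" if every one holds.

#1 abs(7 - 2) = 5; 5 ≤ 5 — satisfied.
#2 a3 = 2 is in {2, 4, -1} — satisfied.
#3 a3 = 2, a1 = 10; 2 < 10 — satisfied.
#4 a1 = 10 is in {12, 15, 10} — satisfied.
#5 a3 + a1 = 2 + 10 = 12; 12 ≥ 10 — satisfied.
#6 12 / 2 = 6, so 2 divides 12 — satisfied.

None — every constraint holds.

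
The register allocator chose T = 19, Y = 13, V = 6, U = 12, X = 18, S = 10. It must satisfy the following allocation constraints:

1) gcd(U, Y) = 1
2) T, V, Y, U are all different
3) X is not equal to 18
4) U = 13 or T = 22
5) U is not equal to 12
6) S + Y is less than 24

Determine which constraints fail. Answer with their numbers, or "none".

Violated: 3, 4, and 5.

1) gcd(12, 13) = 1 — holds.
2) values 19, 6, 13, 12 are pairwise distinct — holds.
3) X = 18, but 18 is required to differ — does not hold.
4) U = 12 ≠ 13 and T = 19 ≠ 22; both disjuncts false — does not hold.
5) U = 12, but 12 is required to differ — does not hold.
6) S + Y = 10 + 13 = 23; 23 < 24 — holds.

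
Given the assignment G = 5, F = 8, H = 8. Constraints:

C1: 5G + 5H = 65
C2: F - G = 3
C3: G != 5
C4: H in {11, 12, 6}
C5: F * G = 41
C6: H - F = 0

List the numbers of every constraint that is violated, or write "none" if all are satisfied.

Violated: 3, 4, and 5.

C1: 5G + 5H = 5(5) + 5(8) = 65 — holds.
C2: F - G = 8 - 5 = 3 — holds.
C3: G = 5, but 5 is required to differ — does not hold.
C4: H = 8 is not in {11, 12, 6} — does not hold.
C5: F * G = 8 * 5 = 40, not 41 — does not hold.
C6: H - F = 8 - 8 = 0 — holds.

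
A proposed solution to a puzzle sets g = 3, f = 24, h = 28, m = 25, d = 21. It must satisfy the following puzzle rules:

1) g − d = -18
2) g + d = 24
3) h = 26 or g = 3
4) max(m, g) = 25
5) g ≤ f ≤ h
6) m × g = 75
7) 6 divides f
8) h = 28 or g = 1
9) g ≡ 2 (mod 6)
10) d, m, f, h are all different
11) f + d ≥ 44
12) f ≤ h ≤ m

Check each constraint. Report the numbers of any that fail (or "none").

1) g − d = 3 − 21 = -18 — holds.
2) g + d = 3 + 21 = 24 — holds.
3) h = 28 ≠ 26, but g = 3 = 3 (second disjunct) — holds.
4) max(25, 3) = 25 — holds.
5) values 3 ≤ 24 ≤ 28 — holds.
6) m × g = 25 × 3 = 75 — holds.
7) 24 / 6 = 4, so 6 divides 24 — holds.
8) h = 28 = 28 (first disjunct) — holds.
9) 3 mod 6 = 3, not 2 — fails.
10) values 21, 25, 24, 28 are pairwise distinct — holds.
11) f + d = 24 + 21 = 45; 45 ≥ 44 — holds.
12) values 24, 28, 25; h = 28 is not ≤ m = 25 — fails.

Constraints 9, 12 are violated.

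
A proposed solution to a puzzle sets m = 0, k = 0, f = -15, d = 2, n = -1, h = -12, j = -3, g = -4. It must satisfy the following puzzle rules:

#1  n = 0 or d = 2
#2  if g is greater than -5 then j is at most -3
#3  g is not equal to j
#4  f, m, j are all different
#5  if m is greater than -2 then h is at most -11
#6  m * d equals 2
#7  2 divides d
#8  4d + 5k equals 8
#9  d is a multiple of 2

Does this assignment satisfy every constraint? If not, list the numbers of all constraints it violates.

No — constraint 6 is not satisfied.

#1 n = -1 ≠ 0, but d = 2 = 2 (second disjunct) — satisfied.
#2 g = -4 > -5, so we need j ≤ -3; j = -3 ≤ -3 — satisfied.
#3 g = -4, j = -3; distinct — satisfied.
#4 values -15, 0, -3 are pairwise distinct — satisfied.
#5 m = 0 > -2, so we need h ≤ -11; h = -12 ≤ -11 — satisfied.
#6 m * d = 0 * 2 = 0, not 2 — violated.
#7 2 / 2 = 1, so 2 divides 2 — satisfied.
#8 4d + 5k = 4(2) + 5(0) = 8 — satisfied.
#9 2 / 2 = 1, so 2 divides 2 — satisfied.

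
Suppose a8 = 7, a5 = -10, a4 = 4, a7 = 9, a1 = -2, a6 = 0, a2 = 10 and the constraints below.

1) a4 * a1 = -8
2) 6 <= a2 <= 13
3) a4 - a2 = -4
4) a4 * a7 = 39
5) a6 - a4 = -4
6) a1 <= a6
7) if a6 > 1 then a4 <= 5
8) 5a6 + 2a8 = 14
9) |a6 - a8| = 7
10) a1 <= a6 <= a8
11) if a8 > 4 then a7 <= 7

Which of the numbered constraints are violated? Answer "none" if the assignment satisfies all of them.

Violated: 3, 4, and 11.

1) a4 * a1 = 4 * (-2) = -8 — holds.
2) a2 = 10 lies in [6, 13] — holds.
3) a4 - a2 = 4 - 10 = -6, not -4 — fails.
4) a4 * a7 = 4 * 9 = 36, not 39 — fails.
5) a6 - a4 = 0 - 4 = -4 — holds.
6) a1 = -2, a6 = 0; -2 ≤ 0 — holds.
7) a6 = 0, not > 1; antecedent false, conditional vacuously true — holds.
8) 5a6 + 2a8 = 5(0) + 2(7) = 14 — holds.
9) |0 - 7| = 7 — holds.
10) values -2 <= 0 <= 7 — holds.
11) a8 = 7 > 4, so we need a7 ≤ 7; but a7 = 9 > 7 — fails.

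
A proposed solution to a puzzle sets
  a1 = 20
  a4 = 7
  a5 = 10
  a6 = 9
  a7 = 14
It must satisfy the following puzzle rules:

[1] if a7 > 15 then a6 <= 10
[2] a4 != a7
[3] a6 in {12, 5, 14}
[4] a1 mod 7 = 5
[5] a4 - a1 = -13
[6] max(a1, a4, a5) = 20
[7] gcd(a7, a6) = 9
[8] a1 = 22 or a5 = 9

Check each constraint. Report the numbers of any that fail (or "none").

Violated: 3, 4, 7, and 8.

[1] a7 = 14, not > 15; antecedent false, conditional vacuously true  OK
[2] a4 = 7, a7 = 14; distinct  OK
[3] a6 = 9 is not in {12, 5, 14}  FAIL
[4] 20 mod 7 = 6, not 5  FAIL
[5] a4 - a1 = 7 - 20 = -13  OK
[6] max(20, 7, 10) = 20  OK
[7] gcd(14, 9) = 1, not 9  FAIL
[8] a1 = 20 ≠ 22 and a5 = 10 ≠ 9; both disjuncts false  FAIL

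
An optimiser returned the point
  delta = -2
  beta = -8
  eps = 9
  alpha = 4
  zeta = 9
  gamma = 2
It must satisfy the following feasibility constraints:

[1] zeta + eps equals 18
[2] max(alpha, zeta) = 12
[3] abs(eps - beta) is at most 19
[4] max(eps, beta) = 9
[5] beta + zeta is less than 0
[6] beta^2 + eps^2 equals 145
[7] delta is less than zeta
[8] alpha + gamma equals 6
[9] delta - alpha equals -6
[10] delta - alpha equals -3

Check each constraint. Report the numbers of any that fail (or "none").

Constraints 2, 5, 10 are violated.

[1] zeta + eps = 9 + 9 = 18  true
[2] max(4, 9) = 9, not 12  false
[3] abs(9 - (-8)) = 17; 17 ≤ 19  true
[4] max(9, -8) = 9  true
[5] beta + zeta = -8 + 9 = 1; 1 ≥ 0, bound 0 not met  false
[6] beta^2 + eps^2 = (-8)^2 + 9^2 = 64 + 81 = 145  true
[7] delta = -2, zeta = 9; -2 < 9  true
[8] alpha + gamma = 4 + 2 = 6  true
[9] delta - alpha = -2 - 4 = -6  true
[10] delta - alpha = -2 - 4 = -6, not -3  false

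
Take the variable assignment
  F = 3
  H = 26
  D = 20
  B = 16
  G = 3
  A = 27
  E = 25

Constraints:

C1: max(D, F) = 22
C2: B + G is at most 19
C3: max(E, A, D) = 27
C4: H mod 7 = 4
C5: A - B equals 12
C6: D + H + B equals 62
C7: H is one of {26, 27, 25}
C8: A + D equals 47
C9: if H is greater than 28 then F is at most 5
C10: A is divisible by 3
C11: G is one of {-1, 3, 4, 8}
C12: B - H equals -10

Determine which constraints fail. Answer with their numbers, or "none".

No — constraints 1, 4, and 5 are not satisfied.

C1: max(20, 3) = 20, not 22  ✘
C2: B + G = 16 + 3 = 19; 19 ≤ 19  ✔
C3: max(25, 27, 20) = 27  ✔
C4: 26 mod 7 = 5, not 4  ✘
C5: A - B = 27 - 16 = 11, not 12  ✘
C6: D + H + B = 20 + 26 + 16 = 62  ✔
C7: H = 26 is in {26, 27, 25}  ✔
C8: A + D = 27 + 20 = 47  ✔
C9: H = 26, not > 28; antecedent false, conditional vacuously true  ✔
C10: 27 / 3 = 9, so 3 divides 27  ✔
C11: G = 3 is in {-1, 3, 4, 8}  ✔
C12: B - H = 16 - 26 = -10  ✔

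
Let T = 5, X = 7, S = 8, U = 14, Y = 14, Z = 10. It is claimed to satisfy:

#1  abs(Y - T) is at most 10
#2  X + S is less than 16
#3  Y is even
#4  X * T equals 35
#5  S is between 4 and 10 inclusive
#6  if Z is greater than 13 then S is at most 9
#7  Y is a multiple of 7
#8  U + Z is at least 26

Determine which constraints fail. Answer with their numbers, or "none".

Violated: 8.

#1 abs(14 - 5) = 9; 9 ≤ 10  yes
#2 X + S = 7 + 8 = 15; 15 < 16  yes
#3 Y = 14 is even  yes
#4 X * T = 7 * 5 = 35  yes
#5 S = 8 lies in [4, 10]  yes
#6 Z = 10, not > 13; antecedent false, conditional vacuously true  yes
#7 14 / 7 = 2, so 7 divides 14  yes
#8 U + Z = 14 + 10 = 24; 24 < 26, bound 26 not met  no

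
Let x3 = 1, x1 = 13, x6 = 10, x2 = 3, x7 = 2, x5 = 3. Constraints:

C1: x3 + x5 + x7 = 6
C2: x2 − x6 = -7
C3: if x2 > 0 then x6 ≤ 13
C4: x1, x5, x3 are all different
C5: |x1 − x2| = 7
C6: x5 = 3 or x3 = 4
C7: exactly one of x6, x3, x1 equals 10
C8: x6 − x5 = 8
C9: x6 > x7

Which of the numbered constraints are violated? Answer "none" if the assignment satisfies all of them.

C1: x3 + x5 + x7 = 1 + 3 + 2 = 6  true
C2: x2 − x6 = 3 − 10 = -7  true
C3: x2 = 3 > 0, so we need x6 ≤ 13; x6 = 10 ≤ 13  true
C4: values 13, 3, 1 are pairwise distinct  true
C5: |13 − 3| = 10, not 7  false
C6: x5 = 3 = 3 (first disjunct)  true
C7: x6=10, x3=1, x1=13; 1 of them equals 10  true
C8: x6 − x5 = 10 − 3 = 7, not 8  false
C9: x6 = 10, x7 = 2; 10 > 2  true

No — constraints 5, 8 are not satisfied.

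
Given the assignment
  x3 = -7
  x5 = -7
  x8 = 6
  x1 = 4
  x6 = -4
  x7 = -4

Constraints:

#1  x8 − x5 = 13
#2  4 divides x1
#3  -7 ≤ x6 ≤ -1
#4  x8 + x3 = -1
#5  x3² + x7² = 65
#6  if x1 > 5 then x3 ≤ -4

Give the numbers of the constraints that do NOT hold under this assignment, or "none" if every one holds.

#1 x8 − x5 = 6 − (-7) = 13  yes
#2 4 / 4 = 1, so 4 divides 4  yes
#3 x6 = -4 lies in [-7, -1]  yes
#4 x8 + x3 = 6 + (-7) = -1  yes
#5 x3² + x7² = (-7)² + (-4)² = 49 + 16 = 65  yes
#6 x1 = 4, not > 5; antecedent false, conditional vacuously true  yes

All constraints are satisfied.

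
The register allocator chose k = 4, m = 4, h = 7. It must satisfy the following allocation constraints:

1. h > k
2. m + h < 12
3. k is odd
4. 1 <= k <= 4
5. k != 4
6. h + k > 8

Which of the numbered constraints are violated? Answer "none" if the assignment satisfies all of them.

Violated: 3 and 5.

1. h = 7, k = 4; 7 > 4 — holds.
2. m + h = 4 + 7 = 11; 11 < 12 — holds.
3. k = 4 is even — does not hold.
4. k = 4 lies in [1, 4] — holds.
5. k = 4, but 4 is required to differ — does not hold.
6. h + k = 7 + 4 = 11; 11 > 8 — holds.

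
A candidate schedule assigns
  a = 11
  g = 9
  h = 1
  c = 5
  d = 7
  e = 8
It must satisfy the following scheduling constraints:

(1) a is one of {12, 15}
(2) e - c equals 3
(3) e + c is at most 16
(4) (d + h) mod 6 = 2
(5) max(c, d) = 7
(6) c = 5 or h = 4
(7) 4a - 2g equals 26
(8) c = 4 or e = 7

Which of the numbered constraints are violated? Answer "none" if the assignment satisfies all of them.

The assignment fails constraints 1 and 8.

(1) a = 11 is not in {12, 15}  false
(2) e - c = 8 - 5 = 3  true
(3) e + c = 8 + 5 = 13; 13 ≤ 16  true
(4) d + h = 8; 8 mod 6 = 2  true
(5) max(5, 7) = 7  true
(6) c = 5 = 5 (first disjunct)  true
(7) 4a - 2g = 4(11) - 2(9) = 26  true
(8) c = 5 ≠ 4 and e = 8 ≠ 7; both disjuncts false  false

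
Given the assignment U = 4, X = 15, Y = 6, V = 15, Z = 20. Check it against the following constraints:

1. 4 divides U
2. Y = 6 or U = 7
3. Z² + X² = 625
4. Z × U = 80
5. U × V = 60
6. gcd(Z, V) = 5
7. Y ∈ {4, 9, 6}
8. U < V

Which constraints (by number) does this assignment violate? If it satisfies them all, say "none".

No violations.

1. 4 / 4 = 1, so 4 divides 4 — holds.
2. Y = 6 = 6 (first disjunct) — holds.
3. Z² + X² = 20² + 15² = 400 + 225 = 625 — holds.
4. Z × U = 20 × 4 = 80 — holds.
5. U × V = 4 × 15 = 60 — holds.
6. gcd(20, 15) = 5 — holds.
7. Y = 6 is in {4, 9, 6} — holds.
8. U = 4, V = 15; 4 < 15 — holds.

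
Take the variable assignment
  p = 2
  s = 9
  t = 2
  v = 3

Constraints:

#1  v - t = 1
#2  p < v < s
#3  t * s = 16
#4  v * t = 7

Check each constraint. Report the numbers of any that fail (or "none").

#1 v - t = 3 - 2 = 1  true
#2 values 2 < 3 < 9  true
#3 t * s = 2 * 9 = 18, not 16  false
#4 v * t = 3 * 2 = 6, not 7  false

Constraints 3, 4 are violated.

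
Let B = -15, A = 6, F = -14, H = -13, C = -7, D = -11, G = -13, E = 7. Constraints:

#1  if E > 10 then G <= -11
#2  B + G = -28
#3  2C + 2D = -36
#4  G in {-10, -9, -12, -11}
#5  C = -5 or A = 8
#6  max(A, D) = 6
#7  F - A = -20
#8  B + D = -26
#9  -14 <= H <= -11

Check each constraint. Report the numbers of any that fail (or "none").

#1 E = 7, not > 10; antecedent false, conditional vacuously true  yes
#2 B + G = -15 + (-13) = -28  yes
#3 2C + 2D = 2(-7) + 2(-11) = -36  yes
#4 G = -13 is not in {-10, -9, -12, -11}  no
#5 C = -7 ≠ -5 and A = 6 ≠ 8; both disjuncts false  no
#6 max(6, -11) = 6  yes
#7 F - A = -14 - 6 = -20  yes
#8 B + D = -15 + (-11) = -26  yes
#9 H = -13 lies in [-14, -11]  yes

No — constraints 4 and 5 are not satisfied.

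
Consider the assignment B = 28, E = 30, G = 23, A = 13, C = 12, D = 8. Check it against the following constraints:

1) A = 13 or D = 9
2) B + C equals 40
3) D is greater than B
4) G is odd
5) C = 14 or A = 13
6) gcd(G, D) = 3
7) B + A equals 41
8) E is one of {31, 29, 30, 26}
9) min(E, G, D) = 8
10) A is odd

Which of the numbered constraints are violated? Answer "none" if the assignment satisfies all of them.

Constraints 3, 6 do not hold.

1) A = 13 = 13 (first disjunct)  ✓
2) B + C = 28 + 12 = 40  ✓
3) D = 8, B = 28; 8 ≤ 28 (want >)  ✗
4) G = 23 is odd  ✓
5) C = 12 ≠ 14, but A = 13 = 13 (second disjunct)  ✓
6) gcd(23, 8) = 1, not 3  ✗
7) B + A = 28 + 13 = 41  ✓
8) E = 30 is in {31, 29, 30, 26}  ✓
9) min(30, 23, 8) = 8  ✓
10) A = 13 is odd  ✓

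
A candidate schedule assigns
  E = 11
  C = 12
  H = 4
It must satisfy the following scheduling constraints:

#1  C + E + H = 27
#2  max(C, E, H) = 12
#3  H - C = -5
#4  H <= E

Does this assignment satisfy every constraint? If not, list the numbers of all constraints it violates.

#1 C + E + H = 12 + 11 + 4 = 27  true
#2 max(12, 11, 4) = 12  true
#3 H - C = 4 - 12 = -8, not -5  false
#4 H = 4, E = 11; 4 ≤ 11  true

The assignment fails constraint 3.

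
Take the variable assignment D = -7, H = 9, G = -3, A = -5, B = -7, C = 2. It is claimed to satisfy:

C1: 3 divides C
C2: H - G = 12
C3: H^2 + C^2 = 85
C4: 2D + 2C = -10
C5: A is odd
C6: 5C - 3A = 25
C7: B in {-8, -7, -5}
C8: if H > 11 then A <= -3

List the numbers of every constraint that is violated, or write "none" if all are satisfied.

C1: 2 = 3*0 + 2, so 3 does not divide 2 — fails.
C2: H - G = 9 - (-3) = 12 — holds.
C3: H^2 + C^2 = 9^2 + 2^2 = 81 + 4 = 85 — holds.
C4: 2D + 2C = 2(-7) + 2(2) = -10 — holds.
C5: A = -5 is odd — holds.
C6: 5C - 3A = 5(2) - 3(-5) = 25 — holds.
C7: B = -7 is in {-8, -7, -5} — holds.
C8: H = 9, not > 11; antecedent false, conditional vacuously true — holds.

Constraint 1 is violated.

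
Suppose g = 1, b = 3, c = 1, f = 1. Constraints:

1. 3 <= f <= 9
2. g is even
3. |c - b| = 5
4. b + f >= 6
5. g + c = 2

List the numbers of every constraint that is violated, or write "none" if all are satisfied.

No — constraints 1, 2, 3, and 4 are not satisfied.

1. f = 1 is outside [3, 9]  no
2. g = 1 is odd  no
3. |1 - 3| = 2, not 5  no
4. b + f = 3 + 1 = 4; 4 < 6, bound 6 not met  no
5. g + c = 1 + 1 = 2  yes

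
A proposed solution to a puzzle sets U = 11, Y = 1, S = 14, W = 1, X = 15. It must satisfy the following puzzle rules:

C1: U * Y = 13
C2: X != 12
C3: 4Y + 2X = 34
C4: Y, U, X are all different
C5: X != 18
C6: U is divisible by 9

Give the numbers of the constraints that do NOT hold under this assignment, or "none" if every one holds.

No — constraints 1 and 6 are not satisfied.

C1: U * Y = 11 * 1 = 11, not 13  no
C2: X = 15, and 15 ≠ 12  yes
C3: 4Y + 2X = 4(1) + 2(15) = 34  yes
C4: values 1, 11, 15 are pairwise distinct  yes
C5: X = 15, and 15 ≠ 18  yes
C6: 11 = 9*1 + 2, so 9 does not divide 11  no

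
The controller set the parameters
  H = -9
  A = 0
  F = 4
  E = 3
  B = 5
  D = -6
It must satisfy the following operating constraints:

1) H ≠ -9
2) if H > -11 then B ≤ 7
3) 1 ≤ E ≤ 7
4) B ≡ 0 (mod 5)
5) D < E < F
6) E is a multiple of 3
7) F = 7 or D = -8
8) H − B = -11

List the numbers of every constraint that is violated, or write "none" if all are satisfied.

1) H = -9, but -9 is required to differ  fails
2) H = -9 > -11, so we need B ≤ 7; B = 5 ≤ 7  holds
3) E = 3 lies in [1, 7]  holds
4) 5 mod 5 = 0  holds
5) values -6 < 3 < 4  holds
6) 3 / 3 = 1, so 3 divides 3  holds
7) F = 4 ≠ 7 and D = -6 ≠ -8; both disjuncts false  fails
8) H − B = -9 − 5 = -14, not -11  fails

Constraints 1, 7, 8 do not hold.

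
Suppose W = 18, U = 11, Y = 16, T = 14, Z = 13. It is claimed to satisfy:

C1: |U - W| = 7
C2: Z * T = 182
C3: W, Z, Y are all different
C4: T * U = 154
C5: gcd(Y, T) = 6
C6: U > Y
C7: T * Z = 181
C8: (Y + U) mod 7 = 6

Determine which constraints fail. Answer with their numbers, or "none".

Constraints 5, 6, 7 do not hold.

C1: |11 - 18| = 7  yes
C2: Z * T = 13 * 14 = 182  yes
C3: values 18, 13, 16 are pairwise distinct  yes
C4: T * U = 14 * 11 = 154  yes
C5: gcd(16, 14) = 2, not 6  no
C6: U = 11, Y = 16; 11 ≤ 16 (want >)  no
C7: T * Z = 14 * 13 = 182, not 181  no
C8: Y + U = 27; 27 mod 7 = 6  yes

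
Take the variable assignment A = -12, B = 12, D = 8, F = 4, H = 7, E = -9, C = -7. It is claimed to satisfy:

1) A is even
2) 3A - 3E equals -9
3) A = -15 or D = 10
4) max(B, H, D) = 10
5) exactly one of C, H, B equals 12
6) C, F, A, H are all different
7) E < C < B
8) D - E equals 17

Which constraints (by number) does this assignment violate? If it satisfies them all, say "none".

1) A = -12 is even — holds.
2) 3A - 3E = 3(-12) - 3(-9) = -9 — holds.
3) A = -12 ≠ -15 and D = 8 ≠ 10; both disjuncts false — does not hold.
4) max(12, 7, 8) = 12, not 10 — does not hold.
5) C=-7, H=7, B=12; 1 of them equals 12 — holds.
6) values -7, 4, -12, 7 are pairwise distinct — holds.
7) values -9 < -7 < 12 — holds.
8) D - E = 8 - (-9) = 17 — holds.

No — constraints 3 and 4 are not satisfied.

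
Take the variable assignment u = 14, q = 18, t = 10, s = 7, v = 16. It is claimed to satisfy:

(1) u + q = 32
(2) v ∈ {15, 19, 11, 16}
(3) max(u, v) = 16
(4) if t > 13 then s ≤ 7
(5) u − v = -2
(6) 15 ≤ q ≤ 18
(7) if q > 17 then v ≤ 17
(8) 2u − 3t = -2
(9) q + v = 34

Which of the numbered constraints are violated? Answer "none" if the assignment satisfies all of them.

All constraints are satisfied.

(1) u + q = 14 + 18 = 32 — OK.
(2) v = 16 is in {15, 19, 11, 16} — OK.
(3) max(14, 16) = 16 — OK.
(4) t = 10, not > 13; antecedent false, conditional vacuously true — OK.
(5) u − v = 14 − 16 = -2 — OK.
(6) q = 18 lies in [15, 18] — OK.
(7) q = 18 > 17, so we need v ≤ 17; v = 16 ≤ 17 — OK.
(8) 2u − 3t = 2(14) − 3(10) = -2 — OK.
(9) q + v = 18 + 16 = 34 — OK.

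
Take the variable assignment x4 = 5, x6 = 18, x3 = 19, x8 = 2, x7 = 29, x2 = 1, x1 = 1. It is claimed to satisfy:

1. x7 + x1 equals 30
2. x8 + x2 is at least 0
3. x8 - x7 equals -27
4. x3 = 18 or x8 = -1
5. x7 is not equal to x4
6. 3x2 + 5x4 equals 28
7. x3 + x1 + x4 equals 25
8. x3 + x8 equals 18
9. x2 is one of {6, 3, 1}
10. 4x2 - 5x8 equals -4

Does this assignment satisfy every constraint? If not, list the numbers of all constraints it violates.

1. x7 + x1 = 29 + 1 = 30  ✓
2. x8 + x2 = 2 + 1 = 3; 3 ≥ 0  ✓
3. x8 - x7 = 2 - 29 = -27  ✓
4. x3 = 19 ≠ 18 and x8 = 2 ≠ -1; both disjuncts false  ✗
5. x7 = 29, x4 = 5; distinct  ✓
6. 3x2 + 5x4 = 3(1) + 5(5) = 28  ✓
7. x3 + x1 + x4 = 19 + 1 + 5 = 25  ✓
8. x3 + x8 = 19 + 2 = 21, not 18  ✗
9. x2 = 1 is in {6, 3, 1}  ✓
10. 4x2 - 5x8 = 4(1) - 5(2) = -6, not -4  ✗

The assignment fails constraints 4, 8, 10.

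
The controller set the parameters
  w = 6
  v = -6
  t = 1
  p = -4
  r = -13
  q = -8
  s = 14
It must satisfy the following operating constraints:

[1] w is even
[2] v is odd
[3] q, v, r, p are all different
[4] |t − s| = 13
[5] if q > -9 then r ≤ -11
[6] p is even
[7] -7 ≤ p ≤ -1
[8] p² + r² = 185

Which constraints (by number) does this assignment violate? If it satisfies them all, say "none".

Constraint 2 is violated.

[1] w = 6 is even  OK
[2] v = -6 is even  FAIL
[3] values -8, -6, -13, -4 are pairwise distinct  OK
[4] |1 − 14| = 13  OK
[5] q = -8 > -9, so we need r ≤ -11; r = -13 ≤ -11  OK
[6] p = -4 is even  OK
[7] p = -4 lies in [-7, -1]  OK
[8] p² + r² = (-4)² + (-13)² = 16 + 169 = 185  OK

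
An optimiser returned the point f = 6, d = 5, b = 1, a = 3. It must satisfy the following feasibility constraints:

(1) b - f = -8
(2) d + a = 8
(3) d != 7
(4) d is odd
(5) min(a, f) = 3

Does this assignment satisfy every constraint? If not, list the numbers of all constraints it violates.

Violated: 1.

(1) b - f = 1 - 6 = -5, not -8 — violated.
(2) d + a = 5 + 3 = 8 — OK.
(3) d = 5, and 5 ≠ 7 — OK.
(4) d = 5 is odd — OK.
(5) min(3, 6) = 3 — OK.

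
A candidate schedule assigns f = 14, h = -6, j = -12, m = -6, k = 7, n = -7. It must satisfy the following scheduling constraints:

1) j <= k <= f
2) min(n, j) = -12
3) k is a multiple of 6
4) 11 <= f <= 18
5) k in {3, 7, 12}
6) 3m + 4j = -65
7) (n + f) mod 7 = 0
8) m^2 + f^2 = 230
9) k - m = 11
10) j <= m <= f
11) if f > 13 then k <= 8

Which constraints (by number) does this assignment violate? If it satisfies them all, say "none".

Constraints 3, 6, 8, 9 are violated.

1) values -12 <= 7 <= 14  holds
2) min(-7, -12) = -12  holds
3) 7 = 6*1 + 1, so 6 does not divide 7  fails
4) f = 14 lies in [11, 18]  holds
5) k = 7 is in {3, 7, 12}  holds
6) 3m + 4j = 3(-6) + 4(-12) = -66, not -65  fails
7) n + f = 7; 7 mod 7 = 0  holds
8) m^2 + f^2 = (-6)^2 + 14^2 = 36 + 196 = 232, not 230  fails
9) k - m = 7 - (-6) = 13, not 11  fails
10) values -12 <= -6 <= 14  holds
11) f = 14 > 13, so we need k ≤ 8; k = 7 ≤ 8  holds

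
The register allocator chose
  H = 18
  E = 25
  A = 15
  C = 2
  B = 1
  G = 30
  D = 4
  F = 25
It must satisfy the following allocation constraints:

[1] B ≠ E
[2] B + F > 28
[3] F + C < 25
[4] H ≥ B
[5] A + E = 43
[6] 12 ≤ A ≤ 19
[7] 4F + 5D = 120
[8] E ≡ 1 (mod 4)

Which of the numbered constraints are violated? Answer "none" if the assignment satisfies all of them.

No — constraints 2, 3, and 5 are not satisfied.

[1] B = 1, E = 25; distinct — holds.
[2] B + F = 1 + 25 = 26; 26 ≤ 28, bound 28 not met — does not hold.
[3] F + C = 25 + 2 = 27; 27 ≥ 25, bound 25 not met — does not hold.
[4] H = 18, B = 1; 18 ≥ 1 — holds.
[5] A + E = 15 + 25 = 40, not 43 — does not hold.
[6] A = 15 lies in [12, 19] — holds.
[7] 4F + 5D = 4(25) + 5(4) = 120 — holds.
[8] 25 mod 4 = 1 — holds.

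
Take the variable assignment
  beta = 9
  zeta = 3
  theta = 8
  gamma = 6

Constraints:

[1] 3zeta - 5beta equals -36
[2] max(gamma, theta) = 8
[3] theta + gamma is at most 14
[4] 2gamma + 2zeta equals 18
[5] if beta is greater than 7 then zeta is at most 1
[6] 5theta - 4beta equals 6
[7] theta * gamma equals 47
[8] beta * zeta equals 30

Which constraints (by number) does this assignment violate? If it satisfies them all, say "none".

Constraints 5, 6, 7, 8 are violated.

[1] 3zeta - 5beta = 3(3) - 5(9) = -36 — holds.
[2] max(6, 8) = 8 — holds.
[3] theta + gamma = 8 + 6 = 14; 14 ≤ 14 — holds.
[4] 2gamma + 2zeta = 2(6) + 2(3) = 18 — holds.
[5] beta = 9 > 7, so we need zeta ≤ 1; but zeta = 3 > 1 — fails.
[6] 5theta - 4beta = 5(8) - 4(9) = 4, not 6 — fails.
[7] theta * gamma = 8 * 6 = 48, not 47 — fails.
[8] beta * zeta = 9 * 3 = 27, not 30 — fails.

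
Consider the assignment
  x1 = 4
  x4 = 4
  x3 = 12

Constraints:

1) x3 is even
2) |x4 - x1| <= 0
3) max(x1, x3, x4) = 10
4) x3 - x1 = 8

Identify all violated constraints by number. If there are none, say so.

1) x3 = 12 is even  holds
2) |4 - 4| = 0; 0 ≤ 0  holds
3) max(4, 12, 4) = 12, not 10  fails
4) x3 - x1 = 12 - 4 = 8  holds

No — constraint 3 is not satisfied.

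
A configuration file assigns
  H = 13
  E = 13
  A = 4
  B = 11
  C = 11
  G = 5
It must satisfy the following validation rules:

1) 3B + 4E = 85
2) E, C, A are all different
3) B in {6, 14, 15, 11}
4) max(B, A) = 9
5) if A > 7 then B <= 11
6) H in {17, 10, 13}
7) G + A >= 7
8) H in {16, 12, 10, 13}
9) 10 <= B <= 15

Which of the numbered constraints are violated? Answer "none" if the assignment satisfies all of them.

1) 3B + 4E = 3(11) + 4(13) = 85 — holds.
2) values 13, 11, 4 are pairwise distinct — holds.
3) B = 11 is in {6, 14, 15, 11} — holds.
4) max(11, 4) = 11, not 9 — fails.
5) A = 4, not > 7; antecedent false, conditional vacuously true — holds.
6) H = 13 is in {17, 10, 13} — holds.
7) G + A = 5 + 4 = 9; 9 ≥ 7 — holds.
8) H = 13 is in {16, 12, 10, 13} — holds.
9) B = 11 lies in [10, 15] — holds.

The assignment fails constraint 4.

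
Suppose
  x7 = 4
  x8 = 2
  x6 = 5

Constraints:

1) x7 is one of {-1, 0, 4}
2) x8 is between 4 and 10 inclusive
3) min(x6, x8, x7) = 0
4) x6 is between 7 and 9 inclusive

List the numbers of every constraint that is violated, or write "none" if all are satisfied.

Constraints 2, 3, and 4 are violated.

1) x7 = 4 is in {-1, 0, 4}  OK
2) x8 = 2 is outside [4, 10]  FAIL
3) min(5, 2, 4) = 2, not 0  FAIL
4) x6 = 5 is outside [7, 9]  FAIL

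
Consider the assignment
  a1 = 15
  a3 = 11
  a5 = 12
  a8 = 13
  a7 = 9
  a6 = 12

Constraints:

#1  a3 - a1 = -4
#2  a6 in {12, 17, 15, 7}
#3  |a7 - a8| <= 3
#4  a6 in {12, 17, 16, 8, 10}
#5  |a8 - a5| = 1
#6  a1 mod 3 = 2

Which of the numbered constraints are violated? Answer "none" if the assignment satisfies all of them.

#1 a3 - a1 = 11 - 15 = -4 — satisfied.
#2 a6 = 12 is in {12, 17, 15, 7} — satisfied.
#3 |9 - 13| = 4; 4 > 3, exceeds bound 3 — violated.
#4 a6 = 12 is in {12, 17, 16, 8, 10} — satisfied.
#5 |13 - 12| = 1 — satisfied.
#6 15 mod 3 = 0, not 2 — violated.

Constraints 3 and 6 do not hold.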